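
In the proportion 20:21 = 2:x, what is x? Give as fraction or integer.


Setting up: 20/21 = 2/x
Cross multiply: 20 * x = 21 * 2
20x = 42
x = 42/20
x = 21/10

21/10


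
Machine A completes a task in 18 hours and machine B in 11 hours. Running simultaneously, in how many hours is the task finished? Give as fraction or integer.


Rate of A = 1/18 job per hour
Rate of B = 1/11 job per hour
Combined rate = 1/18 + 1/11
Find common denominator: (11 + 18)/(18*11) = 29/198
Combined rate = 29/198 job per hour
Time together = 1 / (29/198) = 198/29 hours

198/29


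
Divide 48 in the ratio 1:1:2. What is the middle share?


Ratio = 1:1:2
Total parts = 1 + 1 + 2 = 4
Value per part = 48 / 4 = 12
First share = 1 * 12 = 12
Middle share = 1 * 12 = 12
Third share = 2 * 12 = 24

12


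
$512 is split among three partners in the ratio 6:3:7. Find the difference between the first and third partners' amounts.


Total parts = 6 + 3 + 7 = 16
Value per part = 512 / 16 = 32
Shares: 6*32=192, 3*32=96, 7*32=224
First share = 192, third share = 224
Difference = |192 - 224| = 32

32


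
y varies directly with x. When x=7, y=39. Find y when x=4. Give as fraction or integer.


Direct proportion: y = kx
Find k: k = 39/7 = 39/7
Compute y at x=4: y = 39/7 * 4
y = 156/7

156/7


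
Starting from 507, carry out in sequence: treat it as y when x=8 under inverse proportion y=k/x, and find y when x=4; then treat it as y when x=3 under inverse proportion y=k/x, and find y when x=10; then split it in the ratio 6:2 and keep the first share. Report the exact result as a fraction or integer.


Start with 507.
Step 1: Inverse prop: k = (507)*8; new y = k/4 = 507*8/4 = 1014
Step 2: Inverse prop: k = (1014)*3; new y = k/10 = 1014*3/10 = 1521/5
Step 3: Split 6:2, first share = 1521/5 * 6/8 = 4563/20
Final result = 4563/20

4563/20


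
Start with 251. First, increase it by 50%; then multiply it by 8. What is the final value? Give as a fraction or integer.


Start with 251.
Step 1: Increase by 50%: 251 * 150/100 = 753/2
Step 2: Multiply by 8: 753/2 * 8 = 3012
Final result = 3012

3012


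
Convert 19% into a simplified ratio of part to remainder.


Part = 19%, Remainder = 81%
Ratio = 19:81
GCD(19, 81) = 1
Simplify: 19:81 = 19:81

19:81


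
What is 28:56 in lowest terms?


Find GCD(28, 56)
GCD = 28
Divide both by 28: 28/28 = 1, 56/28 = 2
Simplified ratio = 1:2

1:2


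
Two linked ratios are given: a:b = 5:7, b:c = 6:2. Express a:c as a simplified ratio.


Given a:b = 5:7 and b:c = 6:2
Make b consistent. Multiply first ratio by 6: a:b = 30:42
Multiply second ratio by 7: b:c = 42:14
Now b = 42 in both, so a:b:c = 30:42:14
Therefore a:c = 30:14
Simplify by GCD: a:c = 15:7

15:7


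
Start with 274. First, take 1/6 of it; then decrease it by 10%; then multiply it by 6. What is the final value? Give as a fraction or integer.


Start with 274.
Step 1: Take 1/6: 274 * 1/6 = 137/3
Step 2: Decrease by 10%: 137/3 * 90/100 = 411/10
Step 3: Multiply by 6: 411/10 * 6 = 1233/5
Final result = 1233/5

1233/5


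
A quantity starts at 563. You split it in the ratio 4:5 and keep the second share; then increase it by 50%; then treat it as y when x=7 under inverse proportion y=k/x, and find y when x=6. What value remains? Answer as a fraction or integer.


Start with 563.
Step 1: Split 4:5, second share = 563 * 5/9 = 2815/9
Step 2: Increase by 50%: 2815/9 * 150/100 = 2815/6
Step 3: Inverse prop: k = (2815/6)*7; new y = k/6 = 2815/6*7/6 = 19705/36
Final result = 19705/36

19705/36


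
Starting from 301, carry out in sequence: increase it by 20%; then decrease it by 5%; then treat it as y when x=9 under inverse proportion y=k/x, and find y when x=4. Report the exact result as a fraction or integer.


Start with 301.
Step 1: Increase by 20%: 301 * 120/100 = 1806/5
Step 2: Decrease by 5%: 1806/5 * 95/100 = 17157/50
Step 3: Inverse prop: k = (17157/50)*9; new y = k/4 = 17157/50*9/4 = 154413/200
Final result = 154413/200

154413/200


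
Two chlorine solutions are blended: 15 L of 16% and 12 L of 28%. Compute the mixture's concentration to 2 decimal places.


Solute in mixture 1 = 16% of 15 L = 15*16/100 = 12/5 L
Solute in mixture 2 = 28% of 12 L = 12*28/100 = 84/25 L
Total solute = 12/5 + 84/25 = 144/25 L
Total volume = 15 + 12 = 27 L
Final concentration = 144/25/27 * 100 = 21.33%

21.33


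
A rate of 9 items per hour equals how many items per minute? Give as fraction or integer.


Converting from per hour to per minute
Rate = 9 items per hour
Divide by 60: 9/60
= 3/20 items per minute

3/20


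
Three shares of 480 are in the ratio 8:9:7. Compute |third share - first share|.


Total parts = 8 + 9 + 7 = 24
Value per part = 480 / 24 = 20
Shares: 8*20=160, 9*20=180, 7*20=140
Third share = 140, first share = 160
Difference = |140 - 160| = 20

20


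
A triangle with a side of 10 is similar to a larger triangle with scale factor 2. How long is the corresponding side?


Similar triangles have proportional sides
Scale factor = 2
Smaller side = 10
Corresponding larger side = 10 * 2
= 20

20


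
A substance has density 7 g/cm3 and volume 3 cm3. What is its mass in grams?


Using mass = density * volume
Density = 7 g/cm3
Volume = 3 cm3
Mass = 7 * 3
= 21 g

21


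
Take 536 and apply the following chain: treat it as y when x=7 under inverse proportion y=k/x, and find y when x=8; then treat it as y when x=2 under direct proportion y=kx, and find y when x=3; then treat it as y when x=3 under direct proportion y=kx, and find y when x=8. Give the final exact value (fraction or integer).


Start with 536.
Step 1: Inverse prop: k = (536)*7; new y = k/8 = 536*7/8 = 469
Step 2: Direct prop: k = (469)/2; new y = k*3 = 469*3/2 = 1407/2
Step 3: Direct prop: k = (1407/2)/3; new y = k*8 = 1407/2*8/3 = 1876
Final result = 1876

1876


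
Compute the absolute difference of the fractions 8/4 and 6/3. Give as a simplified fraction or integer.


Simplify: 8/4 = 2 and 6/3 = 2
Find common denominator: LCD = 1
Convert: 2/1 and 2/1
Difference = |2 - 2|/1 = 0/1
Simplified = 0

0


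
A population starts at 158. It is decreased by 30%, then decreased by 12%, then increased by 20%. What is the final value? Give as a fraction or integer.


Start: 158
Step 1: decrease by 30% => multiply by 70/100
  158 * 70/100 = 553/5
Step 2: decrease by 12% => multiply by 88/100
  553/5 * 88/100 = 12166/125
Step 3: increase by 20% => multiply by 120/100
  12166/125 * 120/100 = 72996/625
Final value = 72996/625

72996/625


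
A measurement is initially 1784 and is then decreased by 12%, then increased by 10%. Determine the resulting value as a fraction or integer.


Start: 1784
Step 1: decrease by 12% => multiply by 88/100
  1784 * 88/100 = 39248/25
Step 2: increase by 10% => multiply by 110/100
  39248/25 * 110/100 = 215864/125
Final value = 215864/125

215864/125


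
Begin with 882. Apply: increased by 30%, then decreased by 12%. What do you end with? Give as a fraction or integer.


Start: 882
Step 1: increase by 30% => multiply by 130/100
  882 * 130/100 = 5733/5
Step 2: decrease by 12% => multiply by 88/100
  5733/5 * 88/100 = 126126/125
Final value = 126126/125

126126/125


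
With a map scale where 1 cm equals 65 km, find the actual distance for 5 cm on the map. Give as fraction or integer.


Map scale: 1 cm = 65 km
Measured distance on map = 5 cm
Set up proportion: 5 * 65 / 1
= 325 / 1
= 325 km

325


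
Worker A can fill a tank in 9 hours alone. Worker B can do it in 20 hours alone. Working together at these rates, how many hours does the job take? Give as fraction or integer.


Rate of A = 1/9 job per hour
Rate of B = 1/20 job per hour
Combined rate = 1/9 + 1/20
Find common denominator: (20 + 9)/(9*20) = 29/180
Combined rate = 29/180 job per hour
Time together = 1 / (29/180) = 180/29 hours

180/29


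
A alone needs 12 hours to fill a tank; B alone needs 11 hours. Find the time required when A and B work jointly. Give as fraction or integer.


Rate of A = 1/12 job per hour
Rate of B = 1/11 job per hour
Combined rate = 1/12 + 1/11
Find common denominator: (11 + 12)/(12*11) = 23/132
Combined rate = 23/132 job per hour
Time together = 1 / (23/132) = 132/23 hours

132/23


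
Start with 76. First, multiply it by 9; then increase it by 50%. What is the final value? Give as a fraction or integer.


Start with 76.
Step 1: Multiply by 9: 76 * 9 = 684
Step 2: Increase by 50%: 684 * 150/100 = 1026
Final result = 1026

1026


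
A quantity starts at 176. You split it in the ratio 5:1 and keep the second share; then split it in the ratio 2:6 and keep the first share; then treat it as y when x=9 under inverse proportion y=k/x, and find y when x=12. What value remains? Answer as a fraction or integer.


Start with 176.
Step 1: Split 5:1, second share = 176 * 1/6 = 88/3
Step 2: Split 2:6, first share = 88/3 * 2/8 = 22/3
Step 3: Inverse prop: k = (22/3)*9; new y = k/12 = 22/3*9/12 = 11/2
Final result = 11/2

11/2


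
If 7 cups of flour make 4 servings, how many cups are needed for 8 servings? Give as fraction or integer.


Original: 7 cups for 4 servings
Target servings = 8
Scaling factor = 8/4
New amount = 7 * 8/4
= 56/4
= 14 cups

14


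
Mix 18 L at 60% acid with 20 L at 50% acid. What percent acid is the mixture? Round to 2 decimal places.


Solute in mixture 1 = 60% of 18 L = 18*60/100 = 54/5 L
Solute in mixture 2 = 50% of 20 L = 20*50/100 = 10 L
Total solute = 54/5 + 10 = 104/5 L
Total volume = 18 + 20 = 38 L
Final concentration = 104/5/38 * 100 = 54.74%

54.74


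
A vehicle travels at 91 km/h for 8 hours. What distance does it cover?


Using distance = speed * time
Speed = 91 km/h
Time = 8 hours
Distance = 91 * 8
= 728 km

728


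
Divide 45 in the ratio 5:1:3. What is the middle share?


Ratio = 5:1:3
Total parts = 5 + 1 + 3 = 9
Value per part = 45 / 9 = 5
First share = 5 * 5 = 25
Middle share = 1 * 5 = 5
Third share = 3 * 5 = 15

5


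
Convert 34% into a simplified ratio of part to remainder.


Part = 34%, Remainder = 66%
Ratio = 34:66
GCD(34, 66) = 2
Simplify: 17:33 = 17:33

17:33


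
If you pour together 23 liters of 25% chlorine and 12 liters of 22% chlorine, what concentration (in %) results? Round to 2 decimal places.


Solute in mixture 1 = 25% of 23 L = 23*25/100 = 23/4 L
Solute in mixture 2 = 22% of 12 L = 12*22/100 = 66/25 L
Total solute = 23/4 + 66/25 = 839/100 L
Total volume = 23 + 12 = 35 L
Final concentration = 839/100/35 * 100 = 23.97%

23.97


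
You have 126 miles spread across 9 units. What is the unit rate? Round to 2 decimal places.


Total miles = 126
Number of units = 9
Unit rate = 126 / 9
= 14 miles per unit

14


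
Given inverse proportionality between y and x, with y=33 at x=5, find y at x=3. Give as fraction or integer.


Inverse proportion: y = k/x
Find k: k = 5 * 33 = 165
Compute y at x=3: y = 165/3
y = 55

55


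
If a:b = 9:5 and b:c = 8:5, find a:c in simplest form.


Given a:b = 9:5 and b:c = 8:5
Make b consistent. Multiply first ratio by 8: a:b = 72:40
Multiply second ratio by 5: b:c = 40:25
Now b = 40 in both, so a:b:c = 72:40:25
Therefore a:c = 72:25
Simplify by GCD: a:c = 72:25

72:25


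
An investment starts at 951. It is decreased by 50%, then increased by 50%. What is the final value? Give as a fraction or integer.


Start: 951
Step 1: decrease by 50% => multiply by 50/100
  951 * 50/100 = 951/2
Step 2: increase by 50% => multiply by 150/100
  951/2 * 150/100 = 2853/4
Final value = 2853/4

2853/4


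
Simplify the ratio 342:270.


Find GCD(342, 270)
GCD = 18
Divide both by 18: 342/18 = 19, 270/18 = 15
Simplified ratio = 19:15

19:15


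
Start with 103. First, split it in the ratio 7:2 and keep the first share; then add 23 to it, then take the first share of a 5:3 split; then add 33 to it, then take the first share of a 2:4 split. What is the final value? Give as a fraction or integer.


Start with 103.
Step 1: Split 7:2, first share = 103 * 7/9 = 721/9
Step 2: Add 23: 721/9+23=928/9; split 5:3 first = 928/9*5/8 = 580/9
Step 3: Add 33: 580/9+33=877/9; split 2:4 first = 877/9*2/6 = 877/27
Final result = 877/27

877/27


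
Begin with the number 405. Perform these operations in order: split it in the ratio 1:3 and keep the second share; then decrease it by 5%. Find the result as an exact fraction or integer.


Start with 405.
Step 1: Split 1:3, second share = 405 * 3/4 = 1215/4
Step 2: Decrease by 5%: 1215/4 * 95/100 = 4617/16
Final result = 4617/16

4617/16


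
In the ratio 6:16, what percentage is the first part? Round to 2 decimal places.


Total parts = 6 + 16 = 22
First part fraction = 6/22
Percentage = (6/22) * 100
= 0.272727 * 100
= 27.27%

27.27


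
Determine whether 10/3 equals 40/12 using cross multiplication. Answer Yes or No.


Cross multiply to check 10/3 = 40/12
Left cross product: 10 * 12 = 120
Right cross product: 3 * 40 = 120
120 = 120
Equal, so proportions match => Yes

Yes


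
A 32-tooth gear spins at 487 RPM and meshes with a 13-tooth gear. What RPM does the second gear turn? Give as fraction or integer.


Gear ratio: teeth_A * RPM_A = teeth_B * RPM_B
32 * 487 = 13 * RPM_B
15584 = 13 * RPM_B
RPM_B = 15584 / 13
RPM_B = 15584/13

15584/13


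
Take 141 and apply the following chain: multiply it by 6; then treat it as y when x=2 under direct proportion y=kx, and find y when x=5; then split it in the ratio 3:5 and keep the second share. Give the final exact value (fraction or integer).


Start with 141.
Step 1: Multiply by 6: 141 * 6 = 846
Step 2: Direct prop: k = (846)/2; new y = k*5 = 846*5/2 = 2115
Step 3: Split 3:5, second share = 2115 * 5/8 = 10575/8
Final result = 10575/8

10575/8


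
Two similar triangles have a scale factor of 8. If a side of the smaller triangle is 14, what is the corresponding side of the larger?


Similar triangles have proportional sides
Scale factor = 8
Smaller side = 14
Corresponding larger side = 14 * 8
= 112

112


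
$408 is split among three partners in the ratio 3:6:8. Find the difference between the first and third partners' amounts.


Total parts = 3 + 6 + 8 = 17
Value per part = 408 / 17 = 24
Shares: 3*24=72, 6*24=144, 8*24=192
First share = 72, third share = 192
Difference = |72 - 192| = 120

120


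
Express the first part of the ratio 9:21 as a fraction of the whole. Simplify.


Total parts = 9 + 21 = 30
First part fraction = 9/30
Simplify: 9/30 = 3/10

3/10


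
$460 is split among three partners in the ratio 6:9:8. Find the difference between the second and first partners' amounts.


Total parts = 6 + 9 + 8 = 23
Value per part = 460 / 23 = 20
Shares: 6*20=120, 9*20=180, 8*20=160
Second share = 180, first share = 120
Difference = |180 - 120| = 60

60


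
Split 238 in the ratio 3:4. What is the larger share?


Total parts = 3 + 4 = 7
Value per part = 238 / 7 = 34
First share = 3 * 34 = 102
Second share = 4 * 34 = 136
Larger share = 136

136


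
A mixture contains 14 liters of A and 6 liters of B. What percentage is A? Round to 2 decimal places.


Volume of A = 14 L
Volume of B = 6 L
Total volume = 14 + 6 = 20 L
Percentage of A = (14/20) * 100
= 70.00%

70.00


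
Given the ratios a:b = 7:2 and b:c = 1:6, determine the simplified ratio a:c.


Given a:b = 7:2 and b:c = 1:6
Make b consistent. Multiply first ratio by 1: a:b = 7:2
Multiply second ratio by 2: b:c = 2:12
Now b = 2 in both, so a:b:c = 7:2:12
Therefore a:c = 7:12
Simplify by GCD: a:c = 7:12

7:12


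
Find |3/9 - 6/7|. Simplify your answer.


Simplify: 3/9 = 1/3 and 6/7 = 6/7
Find common denominator: LCD = 21
Convert: 7/21 and 18/21
Difference = |7 - 18|/21 = 11/21
Simplified = 11/21

11/21


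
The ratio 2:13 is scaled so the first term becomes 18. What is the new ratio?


Original ratio: 2:13
First term target: 18
Scale factor = 18 / 2 = 9
Multiply second term: 13 * 9 = 117
Equivalent ratio = 18:117

18:117


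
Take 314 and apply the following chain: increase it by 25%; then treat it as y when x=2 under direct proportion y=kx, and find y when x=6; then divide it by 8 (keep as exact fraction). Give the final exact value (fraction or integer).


Start with 314.
Step 1: Increase by 25%: 314 * 125/100 = 785/2
Step 2: Direct prop: k = (785/2)/2; new y = k*6 = 785/2*6/2 = 2355/2
Step 3: Divide by 8: 2355/2 / 8 = 2355/16
Final result = 2355/16

2355/16


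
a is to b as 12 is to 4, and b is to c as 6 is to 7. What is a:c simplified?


Given a:b = 12:4 and b:c = 6:7
Make b consistent. Multiply first ratio by 6: a:b = 72:24
Multiply second ratio by 4: b:c = 24:28
Now b = 24 in both, so a:b:c = 72:24:28
Therefore a:c = 72:28
Simplify by GCD: a:c = 18:7

18:7


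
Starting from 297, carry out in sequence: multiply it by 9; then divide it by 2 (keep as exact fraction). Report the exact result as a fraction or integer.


Start with 297.
Step 1: Multiply by 9: 297 * 9 = 2673
Step 2: Divide by 2: 2673 / 2 = 2673/2
Final result = 2673/2

2673/2


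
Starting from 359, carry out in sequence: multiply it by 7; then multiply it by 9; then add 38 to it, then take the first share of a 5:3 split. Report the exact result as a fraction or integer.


Start with 359.
Step 1: Multiply by 7: 359 * 7 = 2513
Step 2: Multiply by 9: 2513 * 9 = 22617
Step 3: Add 38: 22617+38=22655; split 5:3 first = 22655*5/8 = 113275/8
Final result = 113275/8

113275/8


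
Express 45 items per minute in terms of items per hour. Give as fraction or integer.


Converting from per minute to per hour
Rate = 45 items per minute
Multiply by 60: 45 * 60
= 2700 items per hour

2700


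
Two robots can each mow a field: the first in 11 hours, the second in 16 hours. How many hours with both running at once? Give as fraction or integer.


Rate of A = 1/11 job per hour
Rate of B = 1/16 job per hour
Combined rate = 1/11 + 1/16
Find common denominator: (16 + 11)/(11*16) = 27/176
Combined rate = 27/176 job per hour
Time together = 1 / (27/176) = 176/27 hours

176/27


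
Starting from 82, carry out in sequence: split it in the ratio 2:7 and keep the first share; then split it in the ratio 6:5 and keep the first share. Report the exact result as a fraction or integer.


Start with 82.
Step 1: Split 2:7, first share = 82 * 2/9 = 164/9
Step 2: Split 6:5, first share = 164/9 * 6/11 = 328/33
Final result = 328/33

328/33


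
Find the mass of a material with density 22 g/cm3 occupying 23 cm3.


Using mass = density * volume
Density = 22 g/cm3
Volume = 23 cm3
Mass = 22 * 23
= 506 g

506


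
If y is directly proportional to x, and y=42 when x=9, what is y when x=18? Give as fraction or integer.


Direct proportion: y = kx
Find k: k = 42/9 = 14/3
Compute y at x=18: y = 14/3 * 18
y = 84

84


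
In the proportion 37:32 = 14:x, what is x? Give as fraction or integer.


Setting up: 37/32 = 14/x
Cross multiply: 37 * x = 32 * 14
37x = 448
x = 448/37
x = 448/37

448/37


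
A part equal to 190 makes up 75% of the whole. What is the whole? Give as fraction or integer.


Given: 190 is 75% of the whole
Set up: 190 = 75/100 * whole
whole = 190 * 100 / 75
whole = 19000 / 75
whole = 760/3

760/3


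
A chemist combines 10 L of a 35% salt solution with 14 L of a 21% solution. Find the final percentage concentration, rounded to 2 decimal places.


Solute in mixture 1 = 35% of 10 L = 10*35/100 = 7/2 L
Solute in mixture 2 = 21% of 14 L = 14*21/100 = 147/50 L
Total solute = 7/2 + 147/50 = 161/25 L
Total volume = 10 + 14 = 24 L
Final concentration = 161/25/24 * 100 = 26.83%

26.83


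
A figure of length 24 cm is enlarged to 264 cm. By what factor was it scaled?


Original length = 24 cm
Scaled length = 264 cm
Scale factor = 264 / 24
= 11

11


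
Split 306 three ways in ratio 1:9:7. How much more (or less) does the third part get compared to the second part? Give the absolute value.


Total parts = 1 + 9 + 7 = 17
Value per part = 306 / 17 = 18
Shares: 1*18=18, 9*18=162, 7*18=126
Third share = 126, second share = 162
Difference = |126 - 162| = 36

36


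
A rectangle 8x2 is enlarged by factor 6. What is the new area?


Original dimensions: 8 x 2
Enlargement factor = 6
New width = 8 * 6 = 48
New height = 2 * 6 = 12
New area = 48 * 12 = 576

576


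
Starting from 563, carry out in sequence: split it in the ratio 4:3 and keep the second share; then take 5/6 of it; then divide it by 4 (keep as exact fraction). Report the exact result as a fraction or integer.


Start with 563.
Step 1: Split 4:3, second share = 563 * 3/7 = 1689/7
Step 2: Take 5/6: 1689/7 * 5/6 = 2815/14
Step 3: Divide by 4: 2815/14 / 4 = 2815/56
Final result = 2815/56

2815/56


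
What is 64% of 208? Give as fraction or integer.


Compute 64% of 208
Convert percentage: 64% = 64/100
Multiply: 208 * 64/100
= 13312/100
= 3328/25

3328/25


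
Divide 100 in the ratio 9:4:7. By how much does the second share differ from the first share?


Total parts = 9 + 4 + 7 = 20
Value per part = 100 / 20 = 5
Shares: 9*5=45, 4*5=20, 7*5=35
Second share = 20, first share = 45
Difference = |20 - 45| = 25

25


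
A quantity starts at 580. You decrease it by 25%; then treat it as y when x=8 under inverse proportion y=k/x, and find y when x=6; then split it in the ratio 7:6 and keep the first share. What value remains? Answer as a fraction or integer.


Start with 580.
Step 1: Decrease by 25%: 580 * 75/100 = 435
Step 2: Inverse prop: k = (435)*8; new y = k/6 = 435*8/6 = 580
Step 3: Split 7:6, first share = 580 * 7/13 = 4060/13
Final result = 4060/13

4060/13


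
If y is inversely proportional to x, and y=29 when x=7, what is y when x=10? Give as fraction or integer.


Inverse proportion: y = k/x
Find k: k = 7 * 29 = 203
Compute y at x=10: y = 203/10
y = 203/10

203/10


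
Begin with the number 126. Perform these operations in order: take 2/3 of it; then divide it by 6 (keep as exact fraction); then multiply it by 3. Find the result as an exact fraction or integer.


Start with 126.
Step 1: Take 2/3: 126 * 2/3 = 84
Step 2: Divide by 6: 84 / 6 = 14
Step 3: Multiply by 3: 14 * 3 = 42
Final result = 42

42


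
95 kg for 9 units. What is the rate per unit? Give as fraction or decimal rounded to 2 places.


Total kg = 95
Number of units = 9
Unit rate = 95 / 9
= 10.56 kg per unit

10.56


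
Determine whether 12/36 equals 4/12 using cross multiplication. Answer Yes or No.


Cross multiply to check 12/36 = 4/12
Left cross product: 12 * 12 = 144
Right cross product: 36 * 4 = 144
144 = 144
Equal, so proportions match => Yes

Yes


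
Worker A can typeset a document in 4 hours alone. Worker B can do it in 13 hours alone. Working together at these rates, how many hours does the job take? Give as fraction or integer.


Rate of A = 1/4 job per hour
Rate of B = 1/13 job per hour
Combined rate = 1/4 + 1/13
Find common denominator: (13 + 4)/(4*13) = 17/52
Combined rate = 17/52 job per hour
Time together = 1 / (17/52) = 52/17 hours

52/17


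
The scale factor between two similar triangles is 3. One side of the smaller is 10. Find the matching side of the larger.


Similar triangles have proportional sides
Scale factor = 3
Smaller side = 10
Corresponding larger side = 10 * 3
= 30

30


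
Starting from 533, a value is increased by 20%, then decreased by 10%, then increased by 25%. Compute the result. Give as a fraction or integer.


Start: 533
Step 1: increase by 20% => multiply by 120/100
  533 * 120/100 = 3198/5
Step 2: decrease by 10% => multiply by 90/100
  3198/5 * 90/100 = 14391/25
Step 3: increase by 25% => multiply by 125/100
  14391/25 * 125/100 = 14391/20
Final value = 14391/20

14391/20


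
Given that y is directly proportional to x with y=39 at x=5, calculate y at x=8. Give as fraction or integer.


Direct proportion: y = kx
Find k: k = 39/5 = 39/5
Compute y at x=8: y = 39/5 * 8
y = 312/5

312/5


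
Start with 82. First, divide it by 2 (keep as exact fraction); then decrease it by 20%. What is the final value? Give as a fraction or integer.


Start with 82.
Step 1: Divide by 2: 82 / 2 = 41
Step 2: Decrease by 20%: 41 * 80/100 = 164/5
Final result = 164/5

164/5


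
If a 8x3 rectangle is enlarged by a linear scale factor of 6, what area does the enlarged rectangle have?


Original dimensions: 8 x 3
Enlargement factor = 6
New width = 8 * 6 = 48
New height = 3 * 6 = 18
New area = 48 * 18 = 864

864


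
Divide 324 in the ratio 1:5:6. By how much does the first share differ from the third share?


Total parts = 1 + 5 + 6 = 12
Value per part = 324 / 12 = 27
Shares: 1*27=27, 5*27=135, 6*27=162
First share = 27, third share = 162
Difference = |27 - 162| = 135

135


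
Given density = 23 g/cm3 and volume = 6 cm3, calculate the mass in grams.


Using mass = density * volume
Density = 23 g/cm3
Volume = 6 cm3
Mass = 23 * 6
= 138 g

138


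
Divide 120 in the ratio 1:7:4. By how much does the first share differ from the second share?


Total parts = 1 + 7 + 4 = 12
Value per part = 120 / 12 = 10
Shares: 1*10=10, 7*10=70, 4*10=40
First share = 10, second share = 70
Difference = |10 - 70| = 60

60


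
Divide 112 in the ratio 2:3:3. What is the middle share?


Ratio = 2:3:3
Total parts = 2 + 3 + 3 = 8
Value per part = 112 / 8 = 14
First share = 2 * 14 = 28
Middle share = 3 * 14 = 42
Third share = 3 * 14 = 42

42


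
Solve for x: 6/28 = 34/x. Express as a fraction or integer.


Setting up: 6/28 = 34/x
Cross multiply: 6 * x = 28 * 34
6x = 952
x = 952/6
x = 476/3

476/3


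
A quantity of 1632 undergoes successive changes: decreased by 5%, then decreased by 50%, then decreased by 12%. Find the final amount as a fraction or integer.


Start: 1632
Step 1: decrease by 5% => multiply by 95/100
  1632 * 95/100 = 7752/5
Step 2: decrease by 50% => multiply by 50/100
  7752/5 * 50/100 = 3876/5
Step 3: decrease by 12% => multiply by 88/100
  3876/5 * 88/100 = 85272/125
Final value = 85272/125

85272/125


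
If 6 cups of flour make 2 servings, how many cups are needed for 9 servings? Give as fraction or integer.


Original: 6 cups for 2 servings
Target servings = 9
Scaling factor = 9/2
New amount = 6 * 9/2
= 54/2
= 27 cups

27


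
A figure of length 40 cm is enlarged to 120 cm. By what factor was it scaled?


Original length = 40 cm
Scaled length = 120 cm
Scale factor = 120 / 40
= 3

3


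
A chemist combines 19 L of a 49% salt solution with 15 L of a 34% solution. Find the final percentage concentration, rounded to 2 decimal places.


Solute in mixture 1 = 49% of 19 L = 19*49/100 = 931/100 L
Solute in mixture 2 = 34% of 15 L = 15*34/100 = 51/10 L
Total solute = 931/100 + 51/10 = 1441/100 L
Total volume = 19 + 15 = 34 L
Final concentration = 1441/100/34 * 100 = 42.38%

42.38


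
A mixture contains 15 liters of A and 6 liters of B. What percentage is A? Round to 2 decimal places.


Volume of A = 15 L
Volume of B = 6 L
Total volume = 15 + 6 = 21 L
Percentage of A = (15/21) * 100
= 71.43%

71.43


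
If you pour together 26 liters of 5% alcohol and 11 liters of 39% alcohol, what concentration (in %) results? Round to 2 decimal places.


Solute in mixture 1 = 5% of 26 L = 26*5/100 = 13/10 L
Solute in mixture 2 = 39% of 11 L = 11*39/100 = 429/100 L
Total solute = 13/10 + 429/100 = 559/100 L
Total volume = 26 + 11 = 37 L
Final concentration = 559/100/37 * 100 = 15.11%

15.11


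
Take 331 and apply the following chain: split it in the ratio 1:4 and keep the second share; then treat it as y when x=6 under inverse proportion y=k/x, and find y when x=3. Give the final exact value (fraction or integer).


Start with 331.
Step 1: Split 1:4, second share = 331 * 4/5 = 1324/5
Step 2: Inverse prop: k = (1324/5)*6; new y = k/3 = 1324/5*6/3 = 2648/5
Final result = 2648/5

2648/5


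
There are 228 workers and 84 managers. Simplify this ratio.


Find GCD(228, 84)
GCD = 12
Divide both by 12: 228/12 = 19, 84/12 = 7
Simplified ratio = 19:7

19:7


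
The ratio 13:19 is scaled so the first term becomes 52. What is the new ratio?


Original ratio: 13:19
First term target: 52
Scale factor = 52 / 13 = 4
Multiply second term: 19 * 4 = 76
Equivalent ratio = 52:76

52:76


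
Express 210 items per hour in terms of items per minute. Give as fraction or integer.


Converting from per hour to per minute
Rate = 210 items per hour
Divide by 60: 210/60
= 7/2 items per minute

7/2


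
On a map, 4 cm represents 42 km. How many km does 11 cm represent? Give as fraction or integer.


Map scale: 4 cm = 42 km
Measured distance on map = 11 cm
Set up proportion: 11 * 42 / 4
= 462 / 4
= 231/2 km

231/2


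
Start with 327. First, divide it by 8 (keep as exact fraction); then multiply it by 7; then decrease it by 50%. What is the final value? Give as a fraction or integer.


Start with 327.
Step 1: Divide by 8: 327 / 8 = 327/8
Step 2: Multiply by 7: 327/8 * 7 = 2289/8
Step 3: Decrease by 50%: 2289/8 * 50/100 = 2289/16
Final result = 2289/16

2289/16


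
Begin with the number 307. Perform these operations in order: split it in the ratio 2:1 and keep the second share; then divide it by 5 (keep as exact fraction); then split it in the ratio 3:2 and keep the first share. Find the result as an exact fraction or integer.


Start with 307.
Step 1: Split 2:1, second share = 307 * 1/3 = 307/3
Step 2: Divide by 5: 307/3 / 5 = 307/15
Step 3: Split 3:2, first share = 307/15 * 3/5 = 307/25
Final result = 307/25

307/25


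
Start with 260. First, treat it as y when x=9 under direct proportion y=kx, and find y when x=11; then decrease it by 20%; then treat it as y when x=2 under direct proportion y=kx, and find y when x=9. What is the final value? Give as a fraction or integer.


Start with 260.
Step 1: Direct prop: k = (260)/9; new y = k*11 = 260*11/9 = 2860/9
Step 2: Decrease by 20%: 2860/9 * 80/100 = 2288/9
Step 3: Direct prop: k = (2288/9)/2; new y = k*9 = 2288/9*9/2 = 1144
Final result = 1144

1144


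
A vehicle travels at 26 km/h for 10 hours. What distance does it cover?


Using distance = speed * time
Speed = 26 km/h
Time = 10 hours
Distance = 26 * 10
= 260 km

260


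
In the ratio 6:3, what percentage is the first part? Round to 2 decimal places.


Total parts = 6 + 3 = 9
First part fraction = 6/9
Percentage = (6/9) * 100
= 0.666667 * 100
= 66.67%

66.67


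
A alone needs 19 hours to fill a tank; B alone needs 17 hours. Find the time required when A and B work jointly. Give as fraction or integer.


Rate of A = 1/19 job per hour
Rate of B = 1/17 job per hour
Combined rate = 1/19 + 1/17
Find common denominator: (17 + 19)/(19*17) = 36/323
Combined rate = 36/323 job per hour
Time together = 1 / (36/323) = 323/36 hours

323/36


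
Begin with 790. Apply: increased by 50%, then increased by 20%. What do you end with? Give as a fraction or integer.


Start: 790
Step 1: increase by 50% => multiply by 150/100
  790 * 150/100 = 1185
Step 2: increase by 20% => multiply by 120/100
  1185 * 120/100 = 1422
Final value = 1422

1422


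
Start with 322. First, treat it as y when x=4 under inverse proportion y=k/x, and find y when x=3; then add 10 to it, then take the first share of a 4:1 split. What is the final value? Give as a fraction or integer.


Start with 322.
Step 1: Inverse prop: k = (322)*4; new y = k/3 = 322*4/3 = 1288/3
Step 2: Add 10: 1288/3+10=1318/3; split 4:1 first = 1318/3*4/5 = 5272/15
Final result = 5272/15

5272/15


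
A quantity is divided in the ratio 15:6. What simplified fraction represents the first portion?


Total parts = 15 + 6 = 21
First part fraction = 15/21
Simplify: 15/21 = 5/7

5/7


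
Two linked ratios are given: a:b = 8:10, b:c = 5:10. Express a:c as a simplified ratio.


Given a:b = 8:10 and b:c = 5:10
Make b consistent. Multiply first ratio by 5: a:b = 40:50
Multiply second ratio by 10: b:c = 50:100
Now b = 50 in both, so a:b:c = 40:50:100
Therefore a:c = 40:100
Simplify by GCD: a:c = 2:5

2:5


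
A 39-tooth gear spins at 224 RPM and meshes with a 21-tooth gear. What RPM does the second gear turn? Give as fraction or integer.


Gear ratio: teeth_A * RPM_A = teeth_B * RPM_B
39 * 224 = 21 * RPM_B
8736 = 21 * RPM_B
RPM_B = 8736 / 21
RPM_B = 416

416


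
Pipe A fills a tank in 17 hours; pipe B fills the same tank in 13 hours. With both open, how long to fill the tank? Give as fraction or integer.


Rate of A = 1/17 job per hour
Rate of B = 1/13 job per hour
Combined rate = 1/17 + 1/13
Find common denominator: (13 + 17)/(17*13) = 30/221
Combined rate = 30/221 job per hour
Time together = 1 / (30/221) = 221/30 hours

221/30


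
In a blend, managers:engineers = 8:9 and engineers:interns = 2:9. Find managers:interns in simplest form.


Given a:b = 8:9 and b:c = 2:9
Make b consistent. Multiply first ratio by 2: a:b = 16:18
Multiply second ratio by 9: b:c = 18:81
Now b = 18 in both, so a:b:c = 16:18:81
Therefore a:c = 16:81
Simplify by GCD: a:c = 16:81

16:81


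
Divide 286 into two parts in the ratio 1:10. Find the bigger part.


Total parts = 1 + 10 = 11
Value per part = 286 / 11 = 26
First share = 1 * 26 = 26
Second share = 10 * 26 = 260
Larger share = 260

260


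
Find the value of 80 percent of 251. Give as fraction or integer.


Compute 80% of 251
Convert percentage: 80% = 80/100
Multiply: 251 * 80/100
= 20080/100
= 1004/5

1004/5


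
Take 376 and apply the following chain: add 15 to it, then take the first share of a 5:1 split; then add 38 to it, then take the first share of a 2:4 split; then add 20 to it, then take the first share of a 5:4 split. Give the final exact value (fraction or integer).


Start with 376.
Step 1: Add 15: 376+15=391; split 5:1 first = 391*5/6 = 1955/6
Step 2: Add 38: 1955/6+38=2183/6; split 2:4 first = 2183/6*2/6 = 2183/18
Step 3: Add 20: 2183/18+20=2543/18; split 5:4 first = 2543/18*5/9 = 12715/162
Final result = 12715/162

12715/162


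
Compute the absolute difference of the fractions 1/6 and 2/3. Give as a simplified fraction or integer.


Simplify: 1/6 = 1/6 and 2/3 = 2/3
Find common denominator: LCD = 6
Convert: 1/6 and 4/6
Difference = |1 - 4|/6 = 3/6
Simplified = 1/2

1/2


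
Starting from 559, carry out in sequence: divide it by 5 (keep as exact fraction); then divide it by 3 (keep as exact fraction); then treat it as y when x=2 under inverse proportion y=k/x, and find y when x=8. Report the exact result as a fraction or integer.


Start with 559.
Step 1: Divide by 5: 559 / 5 = 559/5
Step 2: Divide by 3: 559/5 / 3 = 559/15
Step 3: Inverse prop: k = (559/15)*2; new y = k/8 = 559/15*2/8 = 559/60
Final result = 559/60

559/60


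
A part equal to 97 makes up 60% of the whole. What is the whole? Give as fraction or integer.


Given: 97 is 60% of the whole
Set up: 97 = 60/100 * whole
whole = 97 * 100 / 60
whole = 9700 / 60
whole = 485/3

485/3


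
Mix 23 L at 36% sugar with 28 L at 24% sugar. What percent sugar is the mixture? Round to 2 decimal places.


Solute in mixture 1 = 36% of 23 L = 23*36/100 = 207/25 L
Solute in mixture 2 = 24% of 28 L = 28*24/100 = 168/25 L
Total solute = 207/25 + 168/25 = 15 L
Total volume = 23 + 28 = 51 L
Final concentration = 15/51 * 100 = 29.41%

29.41


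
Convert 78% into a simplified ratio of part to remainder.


Part = 78%, Remainder = 22%
Ratio = 78:22
GCD(78, 22) = 2
Simplify: 39:11 = 39:11

39:11


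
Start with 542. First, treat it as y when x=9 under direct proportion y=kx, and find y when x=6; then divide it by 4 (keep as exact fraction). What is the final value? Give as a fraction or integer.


Start with 542.
Step 1: Direct prop: k = (542)/9; new y = k*6 = 542*6/9 = 1084/3
Step 2: Divide by 4: 1084/3 / 4 = 271/3
Final result = 271/3

271/3


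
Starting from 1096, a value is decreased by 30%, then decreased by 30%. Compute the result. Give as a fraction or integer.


Start: 1096
Step 1: decrease by 30% => multiply by 70/100
  1096 * 70/100 = 3836/5
Step 2: decrease by 30% => multiply by 70/100
  3836/5 * 70/100 = 13426/25
Final value = 13426/25

13426/25


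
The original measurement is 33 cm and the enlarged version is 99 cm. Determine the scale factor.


Original length = 33 cm
Scaled length = 99 cm
Scale factor = 99 / 33
= 3

3


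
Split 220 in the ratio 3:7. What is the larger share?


Total parts = 3 + 7 = 10
Value per part = 220 / 10 = 22
First share = 3 * 22 = 66
Second share = 7 * 22 = 154
Larger share = 154

154


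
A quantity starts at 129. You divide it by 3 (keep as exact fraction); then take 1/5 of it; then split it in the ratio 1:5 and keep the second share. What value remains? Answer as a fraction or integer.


Start with 129.
Step 1: Divide by 3: 129 / 3 = 43
Step 2: Take 1/5: 43 * 1/5 = 43/5
Step 3: Split 1:5, second share = 43/5 * 5/6 = 43/6
Final result = 43/6

43/6


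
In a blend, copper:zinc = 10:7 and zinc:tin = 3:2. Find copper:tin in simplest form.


Given a:b = 10:7 and b:c = 3:2
Make b consistent. Multiply first ratio by 3: a:b = 30:21
Multiply second ratio by 7: b:c = 21:14
Now b = 21 in both, so a:b:c = 30:21:14
Therefore a:c = 30:14
Simplify by GCD: a:c = 15:7

15:7


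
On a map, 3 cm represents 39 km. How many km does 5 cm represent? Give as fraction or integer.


Map scale: 3 cm = 39 km
Measured distance on map = 5 cm
Set up proportion: 5 * 39 / 3
= 195 / 3
= 65 km

65


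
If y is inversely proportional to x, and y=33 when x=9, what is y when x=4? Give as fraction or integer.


Inverse proportion: y = k/x
Find k: k = 9 * 33 = 297
Compute y at x=4: y = 297/4
y = 297/4

297/4


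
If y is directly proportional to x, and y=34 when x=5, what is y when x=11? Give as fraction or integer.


Direct proportion: y = kx
Find k: k = 34/5 = 34/5
Compute y at x=11: y = 34/5 * 11
y = 374/5

374/5


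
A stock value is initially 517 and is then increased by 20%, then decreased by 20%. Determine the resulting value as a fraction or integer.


Start: 517
Step 1: increase by 20% => multiply by 120/100
  517 * 120/100 = 3102/5
Step 2: decrease by 20% => multiply by 80/100
  3102/5 * 80/100 = 12408/25
Final value = 12408/25

12408/25


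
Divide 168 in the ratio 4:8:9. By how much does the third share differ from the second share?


Total parts = 4 + 8 + 9 = 21
Value per part = 168 / 21 = 8
Shares: 4*8=32, 8*8=64, 9*8=72
Third share = 72, second share = 64
Difference = |72 - 64| = 8

8


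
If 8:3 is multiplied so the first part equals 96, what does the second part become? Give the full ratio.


Original ratio: 8:3
First term target: 96
Scale factor = 96 / 8 = 12
Multiply second term: 3 * 12 = 36
Equivalent ratio = 96:36

96:36


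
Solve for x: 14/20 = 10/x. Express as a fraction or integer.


Setting up: 14/20 = 10/x
Cross multiply: 14 * x = 20 * 10
14x = 200
x = 200/14
x = 100/7

100/7


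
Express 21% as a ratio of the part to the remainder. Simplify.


Part = 21%, Remainder = 79%
Ratio = 21:79
GCD(21, 79) = 1
Simplify: 21:79 = 21:79

21:79


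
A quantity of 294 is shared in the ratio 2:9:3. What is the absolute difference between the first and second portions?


Total parts = 2 + 9 + 3 = 14
Value per part = 294 / 14 = 21
Shares: 2*21=42, 9*21=189, 3*21=63
First share = 42, second share = 189
Difference = |42 - 189| = 147

147


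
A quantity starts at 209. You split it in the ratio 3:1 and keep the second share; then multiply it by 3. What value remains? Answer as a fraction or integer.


Start with 209.
Step 1: Split 3:1, second share = 209 * 1/4 = 209/4
Step 2: Multiply by 3: 209/4 * 3 = 627/4
Final result = 627/4

627/4


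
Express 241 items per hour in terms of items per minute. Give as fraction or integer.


Converting from per hour to per minute
Rate = 241 items per hour
Divide by 60: 241/60
= 241/60 items per minute

241/60


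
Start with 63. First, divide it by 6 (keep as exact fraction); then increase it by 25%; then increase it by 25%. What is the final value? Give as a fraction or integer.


Start with 63.
Step 1: Divide by 6: 63 / 6 = 21/2
Step 2: Increase by 25%: 21/2 * 125/100 = 105/8
Step 3: Increase by 25%: 105/8 * 125/100 = 525/32
Final result = 525/32

525/32
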